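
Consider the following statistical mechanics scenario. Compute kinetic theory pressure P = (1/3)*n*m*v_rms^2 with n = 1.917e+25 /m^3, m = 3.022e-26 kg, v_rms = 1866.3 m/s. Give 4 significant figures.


Step 1: v_rms^2 = 1866.3^2 = 3.483e+06
Step 2: n*m = 1.917e+25*3.022e-26 = 0.5793
Step 3: P = (1/3)*0.5793*3.483e+06 = 6.726e+05 Pa

6.726e+05


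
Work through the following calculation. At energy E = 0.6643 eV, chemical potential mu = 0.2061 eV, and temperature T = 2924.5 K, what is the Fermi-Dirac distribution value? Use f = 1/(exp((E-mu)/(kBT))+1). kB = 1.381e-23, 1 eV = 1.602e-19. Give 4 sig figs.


Step 1: (E - mu) = 0.6643 - 0.2061 = 0.4582 eV
Step 2: Convert: (E-mu)*eV = 7.34e-20 J
Step 3: x = (E-mu)*eV/(kB*T) = 1.817
Step 4: f = 1/(exp(1.817)+1) = 0.1397

0.1397


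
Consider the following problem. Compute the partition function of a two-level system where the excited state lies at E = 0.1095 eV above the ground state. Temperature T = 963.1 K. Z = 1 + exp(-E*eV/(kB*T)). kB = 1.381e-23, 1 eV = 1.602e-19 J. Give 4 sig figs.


Step 1: Compute beta*E = E*eV/(kB*T) = 0.1095*1.602e-19/(1.381e-23*963.1) = 1.319
Step 2: exp(-beta*E) = exp(-1.319) = 0.2674
Step 3: Z = 1 + 0.2674 = 1.267

1.267


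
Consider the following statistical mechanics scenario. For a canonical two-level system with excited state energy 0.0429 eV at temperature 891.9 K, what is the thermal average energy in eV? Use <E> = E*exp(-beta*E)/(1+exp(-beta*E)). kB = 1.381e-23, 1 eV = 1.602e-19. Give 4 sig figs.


Step 1: beta*E = 0.0429*1.602e-19/(1.381e-23*891.9) = 0.558
Step 2: exp(-beta*E) = 0.5724
Step 3: <E> = 0.0429*0.5724/(1+0.5724) = 0.01562 eV

0.01562


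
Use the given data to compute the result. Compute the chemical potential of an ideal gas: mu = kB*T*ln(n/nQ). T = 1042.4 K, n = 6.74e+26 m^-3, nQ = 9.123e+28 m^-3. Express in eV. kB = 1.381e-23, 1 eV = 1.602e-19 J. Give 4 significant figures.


Step 1: n/nQ = 6.74e+26/9.123e+28 = 0.007388
Step 2: ln(n/nQ) = -4.908
Step 3: mu = kB*T*ln(n/nQ) = 1.44e-20*-4.908 = -7.065e-20 J
Step 4: Convert to eV: -7.065e-20/1.602e-19 = -0.441 eV

-0.441


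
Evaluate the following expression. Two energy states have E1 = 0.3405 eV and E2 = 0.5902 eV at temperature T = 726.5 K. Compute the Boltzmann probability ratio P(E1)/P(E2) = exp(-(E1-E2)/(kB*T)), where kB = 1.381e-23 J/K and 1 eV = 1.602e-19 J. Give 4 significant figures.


Step 1: Compute energy difference dE = E1 - E2 = 0.3405 - 0.5902 = -0.2497 eV
Step 2: Convert to Joules: dE_J = -0.2497 * 1.602e-19 = -4e-20 J
Step 3: Compute exponent = -dE_J / (kB * T) = -(-4e-20) / (1.381e-23 * 726.5) = 3.987
Step 4: P(E1)/P(E2) = exp(3.987) = 53.9

53.9


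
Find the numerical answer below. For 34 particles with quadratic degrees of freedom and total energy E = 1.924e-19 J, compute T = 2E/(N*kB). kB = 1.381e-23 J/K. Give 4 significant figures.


Step 1: Numerator = 2*E = 2*1.924e-19 = 3.848e-19 J
Step 2: Denominator = N*kB = 34*1.381e-23 = 4.695e-22
Step 3: T = 3.848e-19 / 4.695e-22 = 819.5 K

819.5


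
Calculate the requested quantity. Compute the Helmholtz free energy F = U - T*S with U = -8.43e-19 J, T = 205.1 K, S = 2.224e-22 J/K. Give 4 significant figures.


Step 1: T*S = 205.1 * 2.224e-22 = 4.561e-20 J
Step 2: F = U - T*S = -8.43e-19 - 4.561e-20
Step 3: F = -8.886e-19 J

-8.886e-19


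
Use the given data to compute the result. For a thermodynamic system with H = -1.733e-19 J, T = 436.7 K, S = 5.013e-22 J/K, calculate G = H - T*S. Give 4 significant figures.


Step 1: T*S = 436.7 * 5.013e-22 = 2.189e-19 J
Step 2: G = H - T*S = -1.733e-19 - 2.189e-19
Step 3: G = -3.922e-19 J

-3.922e-19


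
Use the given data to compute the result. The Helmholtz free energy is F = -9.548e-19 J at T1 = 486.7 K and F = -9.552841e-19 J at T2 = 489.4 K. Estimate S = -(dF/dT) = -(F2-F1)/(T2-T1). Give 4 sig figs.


Step 1: dF = F2 - F1 = -9.552841e-19 - (-9.548e-19) = -4.841e-22 J
Step 2: dT = T2 - T1 = 489.4 - 486.7 = 2.7 K
Step 3: S = -dF/dT = -(-4.841e-22)/2.7 = 1.793e-22 J/K

1.793e-22


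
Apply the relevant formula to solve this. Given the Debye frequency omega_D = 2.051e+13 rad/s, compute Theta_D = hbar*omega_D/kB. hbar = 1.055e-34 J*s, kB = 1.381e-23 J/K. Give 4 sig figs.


Step 1: hbar*omega_D = 1.055e-34 * 2.051e+13 = 2.164e-21 J
Step 2: Theta_D = 2.164e-21 / 1.381e-23
Step 3: Theta_D = 156.7 K

156.7


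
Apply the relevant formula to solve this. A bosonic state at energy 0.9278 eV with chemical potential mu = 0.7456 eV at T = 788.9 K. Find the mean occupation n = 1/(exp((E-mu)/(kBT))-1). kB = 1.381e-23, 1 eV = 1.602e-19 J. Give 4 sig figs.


Step 1: (E - mu) = 0.1822 eV
Step 2: x = (E-mu)*eV/(kB*T) = 0.1822*1.602e-19/(1.381e-23*788.9) = 2.679
Step 3: exp(x) = 14.57
Step 4: n = 1/(exp(x)-1) = 0.07368

0.07368


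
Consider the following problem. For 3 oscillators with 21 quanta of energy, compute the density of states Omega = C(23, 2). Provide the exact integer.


Step 1: Use binomial coefficient C(23, 2)
Step 2: Numerator = 23! / 21!
Step 3: Denominator = 2!
Step 4: Omega = 253

253


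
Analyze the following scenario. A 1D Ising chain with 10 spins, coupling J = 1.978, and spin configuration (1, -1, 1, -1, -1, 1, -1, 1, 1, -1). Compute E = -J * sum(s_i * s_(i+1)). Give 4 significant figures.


Step 1: Nearest-neighbor products: -1, -1, -1, 1, -1, -1, -1, 1, -1
Step 2: Sum of products = -5
Step 3: E = -1.978 * -5 = 9.89

9.89


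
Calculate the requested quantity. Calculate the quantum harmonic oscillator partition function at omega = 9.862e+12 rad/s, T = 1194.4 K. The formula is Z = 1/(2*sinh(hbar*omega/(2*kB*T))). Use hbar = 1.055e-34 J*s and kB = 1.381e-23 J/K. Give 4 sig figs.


Step 1: Compute x = hbar*omega/(kB*T) = 1.055e-34*9.862e+12/(1.381e-23*1194.4) = 0.06308
Step 2: x/2 = 0.03154
Step 3: sinh(x/2) = 0.03154
Step 4: Z = 1/(2*0.03154) = 15.85

15.85


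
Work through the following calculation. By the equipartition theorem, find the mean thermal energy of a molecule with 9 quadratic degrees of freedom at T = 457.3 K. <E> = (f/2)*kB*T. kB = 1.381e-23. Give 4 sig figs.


Step 1: f/2 = 9/2 = 4.5
Step 2: kB*T = 1.381e-23 * 457.3 = 6.315e-21
Step 3: <E> = 4.5 * 6.315e-21 = 2.842e-20 J

2.842e-20


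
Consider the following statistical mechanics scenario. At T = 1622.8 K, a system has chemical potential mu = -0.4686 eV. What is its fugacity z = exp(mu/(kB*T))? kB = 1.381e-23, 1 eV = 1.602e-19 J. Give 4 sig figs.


Step 1: Convert mu to Joules: -0.4686*1.602e-19 = -7.507e-20 J
Step 2: kB*T = 1.381e-23*1622.8 = 2.241e-20 J
Step 3: mu/(kB*T) = -3.35
Step 4: z = exp(-3.35) = 0.03509

0.03509


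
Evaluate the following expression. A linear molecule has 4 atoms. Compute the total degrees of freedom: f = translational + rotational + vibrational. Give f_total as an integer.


Step 1: Translational DOF = 3
Step 2: Rotational DOF (linear) = 2
Step 3: Vibrational DOF = 3*4 - 5 = 7
Step 4: Total = 3 + 2 + 7 = 12

12


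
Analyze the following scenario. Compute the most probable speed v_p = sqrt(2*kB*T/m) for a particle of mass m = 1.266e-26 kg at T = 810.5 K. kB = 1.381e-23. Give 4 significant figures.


Step 1: Numerator = 2*kB*T = 2*1.381e-23*810.5 = 2.239e-20
Step 2: Ratio = 2.239e-20 / 1.266e-26 = 1.768e+06
Step 3: v_p = sqrt(1.768e+06) = 1330 m/s

1330


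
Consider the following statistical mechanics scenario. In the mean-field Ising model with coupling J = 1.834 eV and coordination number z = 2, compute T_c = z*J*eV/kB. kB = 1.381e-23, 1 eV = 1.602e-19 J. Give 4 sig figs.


Step 1: z*J = 2*1.834 = 3.668 eV
Step 2: Convert to Joules: 3.668*1.602e-19 = 5.876e-19 J
Step 3: T_c = 5.876e-19 / 1.381e-23 = 4.255e+04 K

4.255e+04


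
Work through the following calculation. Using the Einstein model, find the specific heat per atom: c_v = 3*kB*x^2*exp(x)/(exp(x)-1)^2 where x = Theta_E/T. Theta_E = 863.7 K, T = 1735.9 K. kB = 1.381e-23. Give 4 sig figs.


Step 1: x = Theta_E/T = 863.7/1735.9 = 0.4976
Step 2: x^2 = 0.2476
Step 3: exp(x) = 1.645
Step 4: c_v = 3*1.381e-23*0.2476*1.645/(1.645-1)^2 = 4.059e-23

4.059e-23


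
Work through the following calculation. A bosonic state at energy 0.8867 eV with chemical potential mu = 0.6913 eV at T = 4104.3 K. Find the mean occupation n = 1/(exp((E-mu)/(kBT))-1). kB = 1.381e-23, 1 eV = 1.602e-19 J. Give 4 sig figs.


Step 1: (E - mu) = 0.1954 eV
Step 2: x = (E-mu)*eV/(kB*T) = 0.1954*1.602e-19/(1.381e-23*4104.3) = 0.5523
Step 3: exp(x) = 1.737
Step 4: n = 1/(exp(x)-1) = 1.356

1.356


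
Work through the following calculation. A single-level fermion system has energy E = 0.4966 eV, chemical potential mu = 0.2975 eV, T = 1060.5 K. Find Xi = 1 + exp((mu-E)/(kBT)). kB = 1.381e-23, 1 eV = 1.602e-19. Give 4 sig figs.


Step 1: (mu - E) = 0.2975 - 0.4966 = -0.1991 eV
Step 2: x = (mu-E)*eV/(kB*T) = -0.1991*1.602e-19/(1.381e-23*1060.5) = -2.178
Step 3: exp(x) = 0.1133
Step 4: Xi = 1 + 0.1133 = 1.113

1.113


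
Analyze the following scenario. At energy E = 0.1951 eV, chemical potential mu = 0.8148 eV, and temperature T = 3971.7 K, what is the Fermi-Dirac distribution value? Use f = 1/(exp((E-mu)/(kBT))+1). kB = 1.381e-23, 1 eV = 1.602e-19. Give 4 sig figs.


Step 1: (E - mu) = 0.1951 - 0.8148 = -0.6197 eV
Step 2: Convert: (E-mu)*eV = -9.928e-20 J
Step 3: x = (E-mu)*eV/(kB*T) = -1.81
Step 4: f = 1/(exp(-1.81)+1) = 0.8594

0.8594


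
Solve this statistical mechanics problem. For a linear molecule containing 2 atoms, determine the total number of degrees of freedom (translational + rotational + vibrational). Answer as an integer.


Step 1: Translational DOF = 3
Step 2: Rotational DOF (linear) = 2
Step 3: Vibrational DOF = 3*2 - 5 = 1
Step 4: Total = 3 + 2 + 1 = 6

6


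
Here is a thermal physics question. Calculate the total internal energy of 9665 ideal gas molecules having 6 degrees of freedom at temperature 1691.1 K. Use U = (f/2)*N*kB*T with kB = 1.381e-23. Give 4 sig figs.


Step 1: f/2 = 6/2 = 3.0
Step 2: N*kB*T = 9665*1.381e-23*1691.1 = 2.257e-16
Step 3: U = 3.0 * 2.257e-16 = 6.772e-16 J

6.772e-16


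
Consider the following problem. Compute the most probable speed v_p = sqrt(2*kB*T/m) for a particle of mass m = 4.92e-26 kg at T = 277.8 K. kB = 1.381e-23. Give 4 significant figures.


Step 1: Numerator = 2*kB*T = 2*1.381e-23*277.8 = 7.673e-21
Step 2: Ratio = 7.673e-21 / 4.92e-26 = 1.56e+05
Step 3: v_p = sqrt(1.56e+05) = 394.9 m/s

394.9


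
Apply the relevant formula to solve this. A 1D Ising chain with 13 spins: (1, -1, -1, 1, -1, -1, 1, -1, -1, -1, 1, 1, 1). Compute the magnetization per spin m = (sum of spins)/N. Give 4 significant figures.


Step 1: Count up spins (+1): 6, down spins (-1): 7
Step 2: Total magnetization M = 6 - 7 = -1
Step 3: m = M/N = -1/13 = -0.07692

-0.07692


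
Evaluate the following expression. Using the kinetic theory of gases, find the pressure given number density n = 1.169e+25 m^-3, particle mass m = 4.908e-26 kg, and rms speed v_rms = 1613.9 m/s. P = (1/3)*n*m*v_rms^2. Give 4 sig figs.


Step 1: v_rms^2 = 1613.9^2 = 2.605e+06
Step 2: n*m = 1.169e+25*4.908e-26 = 0.5737
Step 3: P = (1/3)*0.5737*2.605e+06 = 4.981e+05 Pa

4.981e+05


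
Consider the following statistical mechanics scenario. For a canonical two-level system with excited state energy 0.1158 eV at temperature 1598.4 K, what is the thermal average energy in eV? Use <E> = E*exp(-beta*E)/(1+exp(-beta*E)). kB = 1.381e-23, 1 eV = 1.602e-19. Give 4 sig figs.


Step 1: beta*E = 0.1158*1.602e-19/(1.381e-23*1598.4) = 0.8404
Step 2: exp(-beta*E) = 0.4315
Step 3: <E> = 0.1158*0.4315/(1+0.4315) = 0.03491 eV

0.03491


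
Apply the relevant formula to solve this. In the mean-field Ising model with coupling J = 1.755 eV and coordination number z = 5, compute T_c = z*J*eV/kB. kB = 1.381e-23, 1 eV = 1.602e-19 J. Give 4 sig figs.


Step 1: z*J = 5*1.755 = 8.775 eV
Step 2: Convert to Joules: 8.775*1.602e-19 = 1.406e-18 J
Step 3: T_c = 1.406e-18 / 1.381e-23 = 1.018e+05 K

1.018e+05


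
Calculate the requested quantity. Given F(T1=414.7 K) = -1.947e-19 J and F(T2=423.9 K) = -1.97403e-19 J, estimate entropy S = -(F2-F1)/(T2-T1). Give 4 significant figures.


Step 1: dF = F2 - F1 = -1.97403e-19 - (-1.947e-19) = -2.703e-21 J
Step 2: dT = T2 - T1 = 423.9 - 414.7 = 9.2 K
Step 3: S = -dF/dT = -(-2.703e-21)/9.2 = 2.938e-22 J/K

2.938e-22


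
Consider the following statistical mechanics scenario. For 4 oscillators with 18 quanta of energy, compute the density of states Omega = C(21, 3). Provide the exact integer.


Step 1: Use binomial coefficient C(21, 3)
Step 2: Numerator = 21! / 18!
Step 3: Denominator = 3!
Step 4: Omega = 1330

1330


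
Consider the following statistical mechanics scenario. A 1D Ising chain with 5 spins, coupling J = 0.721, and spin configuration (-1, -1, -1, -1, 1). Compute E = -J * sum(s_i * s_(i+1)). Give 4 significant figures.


Step 1: Nearest-neighbor products: 1, 1, 1, -1
Step 2: Sum of products = 2
Step 3: E = -0.721 * 2 = -1.442

-1.442


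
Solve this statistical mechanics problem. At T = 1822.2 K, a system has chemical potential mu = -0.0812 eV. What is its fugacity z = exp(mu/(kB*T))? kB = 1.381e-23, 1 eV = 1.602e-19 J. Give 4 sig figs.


Step 1: Convert mu to Joules: -0.0812*1.602e-19 = -1.301e-20 J
Step 2: kB*T = 1.381e-23*1822.2 = 2.516e-20 J
Step 3: mu/(kB*T) = -0.5169
Step 4: z = exp(-0.5169) = 0.5964

0.5964


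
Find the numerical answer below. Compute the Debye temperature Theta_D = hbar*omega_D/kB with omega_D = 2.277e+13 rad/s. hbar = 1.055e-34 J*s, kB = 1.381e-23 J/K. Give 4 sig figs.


Step 1: hbar*omega_D = 1.055e-34 * 2.277e+13 = 2.402e-21 J
Step 2: Theta_D = 2.402e-21 / 1.381e-23
Step 3: Theta_D = 173.9 K

173.9


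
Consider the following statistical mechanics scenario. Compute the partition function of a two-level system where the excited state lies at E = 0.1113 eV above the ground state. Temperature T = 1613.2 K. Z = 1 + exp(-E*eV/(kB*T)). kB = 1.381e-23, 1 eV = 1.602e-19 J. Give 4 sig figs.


Step 1: Compute beta*E = E*eV/(kB*T) = 0.1113*1.602e-19/(1.381e-23*1613.2) = 0.8003
Step 2: exp(-beta*E) = exp(-0.8003) = 0.4492
Step 3: Z = 1 + 0.4492 = 1.449

1.449


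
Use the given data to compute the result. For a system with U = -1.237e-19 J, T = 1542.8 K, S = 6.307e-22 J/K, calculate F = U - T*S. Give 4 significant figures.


Step 1: T*S = 1542.8 * 6.307e-22 = 9.73e-19 J
Step 2: F = U - T*S = -1.237e-19 - 9.73e-19
Step 3: F = -1.097e-18 J

-1.097e-18


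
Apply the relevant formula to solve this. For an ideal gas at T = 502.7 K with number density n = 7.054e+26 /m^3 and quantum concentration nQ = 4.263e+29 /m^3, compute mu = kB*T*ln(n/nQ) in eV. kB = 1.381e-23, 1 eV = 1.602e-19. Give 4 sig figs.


Step 1: n/nQ = 7.054e+26/4.263e+29 = 0.001655
Step 2: ln(n/nQ) = -6.404
Step 3: mu = kB*T*ln(n/nQ) = 6.942e-21*-6.404 = -4.446e-20 J
Step 4: Convert to eV: -4.446e-20/1.602e-19 = -0.2775 eV

-0.2775


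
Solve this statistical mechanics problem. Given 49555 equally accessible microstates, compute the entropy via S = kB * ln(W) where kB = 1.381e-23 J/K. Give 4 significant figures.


Step 1: ln(W) = ln(49555) = 10.81
Step 2: S = kB * ln(W) = 1.381e-23 * 10.81
Step 3: S = 1.493e-22 J/K

1.493e-22


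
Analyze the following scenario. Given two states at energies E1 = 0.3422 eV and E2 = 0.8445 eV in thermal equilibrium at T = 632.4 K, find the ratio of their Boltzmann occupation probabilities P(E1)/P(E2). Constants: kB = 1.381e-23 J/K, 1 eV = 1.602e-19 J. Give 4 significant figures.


Step 1: Compute energy difference dE = E1 - E2 = 0.3422 - 0.8445 = -0.5023 eV
Step 2: Convert to Joules: dE_J = -0.5023 * 1.602e-19 = -8.047e-20 J
Step 3: Compute exponent = -dE_J / (kB * T) = -(-8.047e-20) / (1.381e-23 * 632.4) = 9.214
Step 4: P(E1)/P(E2) = exp(9.214) = 1.003e+04

1.003e+04


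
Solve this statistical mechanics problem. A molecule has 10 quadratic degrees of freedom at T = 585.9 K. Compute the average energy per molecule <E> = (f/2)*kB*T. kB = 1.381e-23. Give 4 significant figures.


Step 1: f/2 = 10/2 = 5
Step 2: kB*T = 1.381e-23 * 585.9 = 8.091e-21
Step 3: <E> = 5 * 8.091e-21 = 4.046e-20 J

4.046e-20


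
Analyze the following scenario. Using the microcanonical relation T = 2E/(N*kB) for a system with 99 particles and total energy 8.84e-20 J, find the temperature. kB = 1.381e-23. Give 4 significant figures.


Step 1: Numerator = 2*E = 2*8.84e-20 = 1.768e-19 J
Step 2: Denominator = N*kB = 99*1.381e-23 = 1.367e-21
Step 3: T = 1.768e-19 / 1.367e-21 = 129.3 K

129.3


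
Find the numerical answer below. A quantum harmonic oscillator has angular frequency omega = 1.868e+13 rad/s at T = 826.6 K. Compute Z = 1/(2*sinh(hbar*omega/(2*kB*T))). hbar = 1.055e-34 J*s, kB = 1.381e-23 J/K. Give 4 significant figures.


Step 1: Compute x = hbar*omega/(kB*T) = 1.055e-34*1.868e+13/(1.381e-23*826.6) = 0.1726
Step 2: x/2 = 0.08632
Step 3: sinh(x/2) = 0.08643
Step 4: Z = 1/(2*0.08643) = 5.785

5.785


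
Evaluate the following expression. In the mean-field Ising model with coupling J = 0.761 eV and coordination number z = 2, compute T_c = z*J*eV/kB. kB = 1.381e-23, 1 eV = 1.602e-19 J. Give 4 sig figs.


Step 1: z*J = 2*0.761 = 1.522 eV
Step 2: Convert to Joules: 1.522*1.602e-19 = 2.438e-19 J
Step 3: T_c = 2.438e-19 / 1.381e-23 = 1.766e+04 K

1.766e+04


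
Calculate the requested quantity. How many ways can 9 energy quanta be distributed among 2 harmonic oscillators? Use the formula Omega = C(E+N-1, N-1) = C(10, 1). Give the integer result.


Step 1: Use binomial coefficient C(10, 1)
Step 2: Numerator = 10! / 9!
Step 3: Denominator = 1!
Step 4: Omega = 10

10


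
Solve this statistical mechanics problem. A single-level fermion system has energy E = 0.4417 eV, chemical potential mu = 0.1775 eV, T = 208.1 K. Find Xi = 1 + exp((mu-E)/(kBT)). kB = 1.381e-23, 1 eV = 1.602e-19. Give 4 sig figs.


Step 1: (mu - E) = 0.1775 - 0.4417 = -0.2642 eV
Step 2: x = (mu-E)*eV/(kB*T) = -0.2642*1.602e-19/(1.381e-23*208.1) = -14.73
Step 3: exp(x) = 4.017e-07
Step 4: Xi = 1 + 4.017e-07 = 1

1


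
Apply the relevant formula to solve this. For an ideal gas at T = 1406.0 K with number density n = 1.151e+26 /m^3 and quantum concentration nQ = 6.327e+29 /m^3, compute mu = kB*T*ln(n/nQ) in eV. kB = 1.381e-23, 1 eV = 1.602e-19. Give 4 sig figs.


Step 1: n/nQ = 1.151e+26/6.327e+29 = 0.0001819
Step 2: ln(n/nQ) = -8.612
Step 3: mu = kB*T*ln(n/nQ) = 1.942e-20*-8.612 = -1.672e-19 J
Step 4: Convert to eV: -1.672e-19/1.602e-19 = -1.044 eV

-1.044


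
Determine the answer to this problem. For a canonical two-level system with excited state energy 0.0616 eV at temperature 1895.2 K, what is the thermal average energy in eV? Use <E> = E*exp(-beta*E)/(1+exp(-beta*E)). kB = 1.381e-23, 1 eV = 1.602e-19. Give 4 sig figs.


Step 1: beta*E = 0.0616*1.602e-19/(1.381e-23*1895.2) = 0.377
Step 2: exp(-beta*E) = 0.6859
Step 3: <E> = 0.0616*0.6859/(1+0.6859) = 0.02506 eV

0.02506


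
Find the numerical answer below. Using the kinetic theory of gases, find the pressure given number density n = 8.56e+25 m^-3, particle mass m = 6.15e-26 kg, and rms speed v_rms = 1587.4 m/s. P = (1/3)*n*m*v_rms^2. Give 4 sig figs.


Step 1: v_rms^2 = 1587.4^2 = 2.52e+06
Step 2: n*m = 8.56e+25*6.15e-26 = 5.264
Step 3: P = (1/3)*5.264*2.52e+06 = 4.422e+06 Pa

4.422e+06


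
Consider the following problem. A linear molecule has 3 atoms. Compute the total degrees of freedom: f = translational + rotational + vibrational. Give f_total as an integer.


Step 1: Translational DOF = 3
Step 2: Rotational DOF (linear) = 2
Step 3: Vibrational DOF = 3*3 - 5 = 4
Step 4: Total = 3 + 2 + 4 = 9

9


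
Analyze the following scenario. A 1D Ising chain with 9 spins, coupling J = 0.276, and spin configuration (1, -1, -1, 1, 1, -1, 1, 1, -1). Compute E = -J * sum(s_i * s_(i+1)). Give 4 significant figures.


Step 1: Nearest-neighbor products: -1, 1, -1, 1, -1, -1, 1, -1
Step 2: Sum of products = -2
Step 3: E = -0.276 * -2 = 0.552

0.552


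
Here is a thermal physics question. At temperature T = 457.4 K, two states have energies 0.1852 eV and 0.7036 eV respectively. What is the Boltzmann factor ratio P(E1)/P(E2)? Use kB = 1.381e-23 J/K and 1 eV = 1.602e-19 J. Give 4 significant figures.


Step 1: Compute energy difference dE = E1 - E2 = 0.1852 - 0.7036 = -0.5184 eV
Step 2: Convert to Joules: dE_J = -0.5184 * 1.602e-19 = -8.305e-20 J
Step 3: Compute exponent = -dE_J / (kB * T) = -(-8.305e-20) / (1.381e-23 * 457.4) = 13.15
Step 4: P(E1)/P(E2) = exp(13.15) = 5.126e+05

5.126e+05


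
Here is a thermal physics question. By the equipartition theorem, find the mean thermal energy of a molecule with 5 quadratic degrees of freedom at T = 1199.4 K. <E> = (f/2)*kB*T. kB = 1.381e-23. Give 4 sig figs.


Step 1: f/2 = 5/2 = 2.5
Step 2: kB*T = 1.381e-23 * 1199.4 = 1.656e-20
Step 3: <E> = 2.5 * 1.656e-20 = 4.141e-20 J

4.141e-20


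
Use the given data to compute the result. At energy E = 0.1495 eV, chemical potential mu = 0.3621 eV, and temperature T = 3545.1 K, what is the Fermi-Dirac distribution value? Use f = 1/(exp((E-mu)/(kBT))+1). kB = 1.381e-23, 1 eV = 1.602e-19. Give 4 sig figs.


Step 1: (E - mu) = 0.1495 - 0.3621 = -0.2126 eV
Step 2: Convert: (E-mu)*eV = -3.406e-20 J
Step 3: x = (E-mu)*eV/(kB*T) = -0.6957
Step 4: f = 1/(exp(-0.6957)+1) = 0.6672

0.6672


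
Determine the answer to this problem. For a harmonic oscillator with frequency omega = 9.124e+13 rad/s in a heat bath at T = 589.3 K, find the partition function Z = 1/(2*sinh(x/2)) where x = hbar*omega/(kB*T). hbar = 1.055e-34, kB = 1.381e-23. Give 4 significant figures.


Step 1: Compute x = hbar*omega/(kB*T) = 1.055e-34*9.124e+13/(1.381e-23*589.3) = 1.183
Step 2: x/2 = 0.5914
Step 3: sinh(x/2) = 0.6265
Step 4: Z = 1/(2*0.6265) = 0.7981

0.7981


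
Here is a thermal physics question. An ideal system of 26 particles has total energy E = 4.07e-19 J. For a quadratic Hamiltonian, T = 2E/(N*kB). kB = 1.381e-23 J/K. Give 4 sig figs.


Step 1: Numerator = 2*E = 2*4.07e-19 = 8.14e-19 J
Step 2: Denominator = N*kB = 26*1.381e-23 = 3.591e-22
Step 3: T = 8.14e-19 / 3.591e-22 = 2267 K

2267


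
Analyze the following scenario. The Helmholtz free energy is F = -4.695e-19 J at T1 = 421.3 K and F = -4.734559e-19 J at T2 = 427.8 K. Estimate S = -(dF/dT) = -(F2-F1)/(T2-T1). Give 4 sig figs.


Step 1: dF = F2 - F1 = -4.734559e-19 - (-4.695e-19) = -3.9559e-21 J
Step 2: dT = T2 - T1 = 427.8 - 421.3 = 6.5 K
Step 3: S = -dF/dT = -(-3.9559e-21)/6.5 = 6.086e-22 J/K

6.086e-22


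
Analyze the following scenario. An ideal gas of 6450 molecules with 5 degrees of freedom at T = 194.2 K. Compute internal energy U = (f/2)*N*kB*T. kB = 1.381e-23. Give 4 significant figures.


Step 1: f/2 = 5/2 = 2.5
Step 2: N*kB*T = 6450*1.381e-23*194.2 = 1.73e-17
Step 3: U = 2.5 * 1.73e-17 = 4.325e-17 J

4.325e-17


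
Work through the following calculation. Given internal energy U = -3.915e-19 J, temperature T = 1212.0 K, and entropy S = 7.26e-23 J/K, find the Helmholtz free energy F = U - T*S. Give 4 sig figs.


Step 1: T*S = 1212.0 * 7.26e-23 = 8.799e-20 J
Step 2: F = U - T*S = -3.915e-19 - 8.799e-20
Step 3: F = -4.795e-19 J

-4.795e-19


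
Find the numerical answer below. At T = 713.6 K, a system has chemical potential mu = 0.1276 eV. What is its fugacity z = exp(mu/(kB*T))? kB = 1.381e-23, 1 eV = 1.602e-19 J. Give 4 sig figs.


Step 1: Convert mu to Joules: 0.1276*1.602e-19 = 2.044e-20 J
Step 2: kB*T = 1.381e-23*713.6 = 9.855e-21 J
Step 3: mu/(kB*T) = 2.074
Step 4: z = exp(2.074) = 7.959

7.959


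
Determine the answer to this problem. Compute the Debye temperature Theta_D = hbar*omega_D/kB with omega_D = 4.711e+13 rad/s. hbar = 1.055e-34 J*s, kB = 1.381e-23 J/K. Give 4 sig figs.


Step 1: hbar*omega_D = 1.055e-34 * 4.711e+13 = 4.97e-21 J
Step 2: Theta_D = 4.97e-21 / 1.381e-23
Step 3: Theta_D = 359.9 K

359.9


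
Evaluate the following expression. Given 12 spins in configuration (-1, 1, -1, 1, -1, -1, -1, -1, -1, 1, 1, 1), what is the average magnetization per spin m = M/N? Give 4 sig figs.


Step 1: Count up spins (+1): 5, down spins (-1): 7
Step 2: Total magnetization M = 5 - 7 = -2
Step 3: m = M/N = -2/12 = -0.1667

-0.1667


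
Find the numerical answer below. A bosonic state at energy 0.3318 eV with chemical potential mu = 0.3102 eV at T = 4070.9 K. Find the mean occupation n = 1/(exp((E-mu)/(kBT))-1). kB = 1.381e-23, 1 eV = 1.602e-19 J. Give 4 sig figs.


Step 1: (E - mu) = 0.0216 eV
Step 2: x = (E-mu)*eV/(kB*T) = 0.0216*1.602e-19/(1.381e-23*4070.9) = 0.06155
Step 3: exp(x) = 1.063
Step 4: n = 1/(exp(x)-1) = 15.75

15.75


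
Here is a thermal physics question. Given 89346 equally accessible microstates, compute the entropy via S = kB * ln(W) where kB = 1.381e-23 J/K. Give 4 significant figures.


Step 1: ln(W) = ln(89346) = 11.4
Step 2: S = kB * ln(W) = 1.381e-23 * 11.4
Step 3: S = 1.574e-22 J/K

1.574e-22


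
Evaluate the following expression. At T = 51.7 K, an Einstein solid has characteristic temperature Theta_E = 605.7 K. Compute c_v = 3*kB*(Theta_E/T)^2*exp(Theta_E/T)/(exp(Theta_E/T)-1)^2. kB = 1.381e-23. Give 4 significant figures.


Step 1: x = Theta_E/T = 605.7/51.7 = 11.72
Step 2: x^2 = 137.3
Step 3: exp(x) = 1.225e+05
Step 4: c_v = 3*1.381e-23*137.3*1.225e+05/(1.225e+05-1)^2 = 4.643e-26

4.643e-26


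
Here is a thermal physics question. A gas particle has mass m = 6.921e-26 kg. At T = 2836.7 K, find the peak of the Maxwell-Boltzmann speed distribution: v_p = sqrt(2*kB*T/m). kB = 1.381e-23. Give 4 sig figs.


Step 1: Numerator = 2*kB*T = 2*1.381e-23*2836.7 = 7.835e-20
Step 2: Ratio = 7.835e-20 / 6.921e-26 = 1.132e+06
Step 3: v_p = sqrt(1.132e+06) = 1064 m/s

1064


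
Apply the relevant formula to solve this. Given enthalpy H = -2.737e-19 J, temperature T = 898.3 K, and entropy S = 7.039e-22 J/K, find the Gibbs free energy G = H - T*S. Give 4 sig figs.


Step 1: T*S = 898.3 * 7.039e-22 = 6.323e-19 J
Step 2: G = H - T*S = -2.737e-19 - 6.323e-19
Step 3: G = -9.06e-19 J

-9.06e-19


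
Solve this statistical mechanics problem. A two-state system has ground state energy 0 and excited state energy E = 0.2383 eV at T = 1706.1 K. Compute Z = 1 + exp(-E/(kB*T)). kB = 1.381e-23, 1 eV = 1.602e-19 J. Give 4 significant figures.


Step 1: Compute beta*E = E*eV/(kB*T) = 0.2383*1.602e-19/(1.381e-23*1706.1) = 1.62
Step 2: exp(-beta*E) = exp(-1.62) = 0.1978
Step 3: Z = 1 + 0.1978 = 1.198

1.198


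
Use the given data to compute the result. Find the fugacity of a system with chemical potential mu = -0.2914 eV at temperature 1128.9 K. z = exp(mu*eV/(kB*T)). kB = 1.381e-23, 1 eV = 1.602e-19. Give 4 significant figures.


Step 1: Convert mu to Joules: -0.2914*1.602e-19 = -4.668e-20 J
Step 2: kB*T = 1.381e-23*1128.9 = 1.559e-20 J
Step 3: mu/(kB*T) = -2.994
Step 4: z = exp(-2.994) = 0.05007

0.05007


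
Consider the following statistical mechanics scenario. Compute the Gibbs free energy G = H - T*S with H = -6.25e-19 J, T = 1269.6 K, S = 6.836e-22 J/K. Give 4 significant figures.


Step 1: T*S = 1269.6 * 6.836e-22 = 8.679e-19 J
Step 2: G = H - T*S = -6.25e-19 - 8.679e-19
Step 3: G = -1.493e-18 J

-1.493e-18


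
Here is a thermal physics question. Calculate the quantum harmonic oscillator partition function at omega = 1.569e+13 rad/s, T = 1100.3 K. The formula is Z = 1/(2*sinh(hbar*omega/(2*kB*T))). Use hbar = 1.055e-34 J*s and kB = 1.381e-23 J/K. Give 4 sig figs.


Step 1: Compute x = hbar*omega/(kB*T) = 1.055e-34*1.569e+13/(1.381e-23*1100.3) = 0.1089
Step 2: x/2 = 0.05447
Step 3: sinh(x/2) = 0.05449
Step 4: Z = 1/(2*0.05449) = 9.175

9.175


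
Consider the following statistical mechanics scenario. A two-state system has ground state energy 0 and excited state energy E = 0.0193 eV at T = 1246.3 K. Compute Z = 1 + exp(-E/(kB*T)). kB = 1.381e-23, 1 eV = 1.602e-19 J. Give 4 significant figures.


Step 1: Compute beta*E = E*eV/(kB*T) = 0.0193*1.602e-19/(1.381e-23*1246.3) = 0.1796
Step 2: exp(-beta*E) = exp(-0.1796) = 0.8356
Step 3: Z = 1 + 0.8356 = 1.836

1.836


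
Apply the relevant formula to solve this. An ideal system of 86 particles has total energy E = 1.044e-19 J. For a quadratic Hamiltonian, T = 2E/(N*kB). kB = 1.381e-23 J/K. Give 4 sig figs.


Step 1: Numerator = 2*E = 2*1.044e-19 = 2.088e-19 J
Step 2: Denominator = N*kB = 86*1.381e-23 = 1.188e-21
Step 3: T = 2.088e-19 / 1.188e-21 = 175.8 K

175.8


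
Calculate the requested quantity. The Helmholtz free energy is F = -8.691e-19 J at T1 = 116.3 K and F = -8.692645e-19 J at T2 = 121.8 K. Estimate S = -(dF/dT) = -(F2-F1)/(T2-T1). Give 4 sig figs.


Step 1: dF = F2 - F1 = -8.692645e-19 - (-8.691e-19) = -1.645e-22 J
Step 2: dT = T2 - T1 = 121.8 - 116.3 = 5.5 K
Step 3: S = -dF/dT = -(-1.645e-22)/5.5 = 2.991e-23 J/K

2.991e-23


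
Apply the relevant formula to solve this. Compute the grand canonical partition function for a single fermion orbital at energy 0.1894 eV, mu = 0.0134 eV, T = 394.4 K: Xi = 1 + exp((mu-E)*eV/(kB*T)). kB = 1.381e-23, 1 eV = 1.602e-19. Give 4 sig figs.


Step 1: (mu - E) = 0.0134 - 0.1894 = -0.176 eV
Step 2: x = (mu-E)*eV/(kB*T) = -0.176*1.602e-19/(1.381e-23*394.4) = -5.177
Step 3: exp(x) = 0.005647
Step 4: Xi = 1 + 0.005647 = 1.006

1.006


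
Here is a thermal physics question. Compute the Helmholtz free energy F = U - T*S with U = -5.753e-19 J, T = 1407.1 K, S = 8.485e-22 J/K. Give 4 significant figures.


Step 1: T*S = 1407.1 * 8.485e-22 = 1.194e-18 J
Step 2: F = U - T*S = -5.753e-19 - 1.194e-18
Step 3: F = -1.769e-18 J

-1.769e-18


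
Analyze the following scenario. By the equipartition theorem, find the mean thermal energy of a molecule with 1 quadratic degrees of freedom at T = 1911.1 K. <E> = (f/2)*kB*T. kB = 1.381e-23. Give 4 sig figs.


Step 1: f/2 = 1/2 = 0.5
Step 2: kB*T = 1.381e-23 * 1911.1 = 2.639e-20
Step 3: <E> = 0.5 * 2.639e-20 = 1.32e-20 J

1.32e-20


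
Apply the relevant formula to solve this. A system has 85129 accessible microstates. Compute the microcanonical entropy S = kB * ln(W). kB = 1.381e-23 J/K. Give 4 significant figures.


Step 1: ln(W) = ln(85129) = 11.35
Step 2: S = kB * ln(W) = 1.381e-23 * 11.35
Step 3: S = 1.568e-22 J/K

1.568e-22


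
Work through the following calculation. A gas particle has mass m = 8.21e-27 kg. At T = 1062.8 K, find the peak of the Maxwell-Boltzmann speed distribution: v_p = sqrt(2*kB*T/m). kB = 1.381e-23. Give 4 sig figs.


Step 1: Numerator = 2*kB*T = 2*1.381e-23*1062.8 = 2.935e-20
Step 2: Ratio = 2.935e-20 / 8.21e-27 = 3.575e+06
Step 3: v_p = sqrt(3.575e+06) = 1891 m/s

1891


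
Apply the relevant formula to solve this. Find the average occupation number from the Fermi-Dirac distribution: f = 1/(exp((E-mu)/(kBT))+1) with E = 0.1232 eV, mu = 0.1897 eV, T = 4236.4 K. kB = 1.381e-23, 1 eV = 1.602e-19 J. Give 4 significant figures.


Step 1: (E - mu) = 0.1232 - 0.1897 = -0.0665 eV
Step 2: Convert: (E-mu)*eV = -1.065e-20 J
Step 3: x = (E-mu)*eV/(kB*T) = -0.1821
Step 4: f = 1/(exp(-0.1821)+1) = 0.5454

0.5454


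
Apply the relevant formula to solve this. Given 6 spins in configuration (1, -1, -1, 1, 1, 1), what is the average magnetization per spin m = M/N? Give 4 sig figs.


Step 1: Count up spins (+1): 4, down spins (-1): 2
Step 2: Total magnetization M = 4 - 2 = 2
Step 3: m = M/N = 2/6 = 0.3333

0.3333


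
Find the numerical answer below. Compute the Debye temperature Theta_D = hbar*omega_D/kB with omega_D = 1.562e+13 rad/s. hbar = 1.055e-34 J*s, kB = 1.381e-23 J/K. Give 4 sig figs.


Step 1: hbar*omega_D = 1.055e-34 * 1.562e+13 = 1.648e-21 J
Step 2: Theta_D = 1.648e-21 / 1.381e-23
Step 3: Theta_D = 119.3 K

119.3


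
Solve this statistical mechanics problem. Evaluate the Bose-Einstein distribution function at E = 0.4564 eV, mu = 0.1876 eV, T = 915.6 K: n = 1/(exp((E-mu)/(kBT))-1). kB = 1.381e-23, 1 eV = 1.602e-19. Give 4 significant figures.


Step 1: (E - mu) = 0.2688 eV
Step 2: x = (E-mu)*eV/(kB*T) = 0.2688*1.602e-19/(1.381e-23*915.6) = 3.406
Step 3: exp(x) = 30.13
Step 4: n = 1/(exp(x)-1) = 0.03433

0.03433


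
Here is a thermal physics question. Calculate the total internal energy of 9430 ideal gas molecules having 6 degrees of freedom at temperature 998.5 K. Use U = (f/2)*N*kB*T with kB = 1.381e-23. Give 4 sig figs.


Step 1: f/2 = 6/2 = 3.0
Step 2: N*kB*T = 9430*1.381e-23*998.5 = 1.3e-16
Step 3: U = 3.0 * 1.3e-16 = 3.901e-16 J

3.901e-16


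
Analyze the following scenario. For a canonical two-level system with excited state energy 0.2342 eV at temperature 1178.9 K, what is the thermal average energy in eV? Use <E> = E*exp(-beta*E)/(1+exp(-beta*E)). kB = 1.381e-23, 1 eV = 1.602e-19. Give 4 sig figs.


Step 1: beta*E = 0.2342*1.602e-19/(1.381e-23*1178.9) = 2.305
Step 2: exp(-beta*E) = 0.09981
Step 3: <E> = 0.2342*0.09981/(1+0.09981) = 0.02125 eV

0.02125


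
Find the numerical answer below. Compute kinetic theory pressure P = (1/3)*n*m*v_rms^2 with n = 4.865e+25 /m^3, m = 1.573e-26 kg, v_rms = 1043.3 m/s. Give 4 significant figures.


Step 1: v_rms^2 = 1043.3^2 = 1.088e+06
Step 2: n*m = 4.865e+25*1.573e-26 = 0.7653
Step 3: P = (1/3)*0.7653*1.088e+06 = 2.777e+05 Pa

2.777e+05


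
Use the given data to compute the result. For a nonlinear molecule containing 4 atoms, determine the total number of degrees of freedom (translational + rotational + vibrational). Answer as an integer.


Step 1: Translational DOF = 3
Step 2: Rotational DOF (nonlinear) = 3
Step 3: Vibrational DOF = 3*4 - 6 = 6
Step 4: Total = 3 + 3 + 6 = 12

12


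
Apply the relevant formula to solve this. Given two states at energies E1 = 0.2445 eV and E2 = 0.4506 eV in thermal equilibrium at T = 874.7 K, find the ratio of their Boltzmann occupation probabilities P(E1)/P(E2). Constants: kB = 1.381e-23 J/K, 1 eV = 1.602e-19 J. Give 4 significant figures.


Step 1: Compute energy difference dE = E1 - E2 = 0.2445 - 0.4506 = -0.2061 eV
Step 2: Convert to Joules: dE_J = -0.2061 * 1.602e-19 = -3.302e-20 J
Step 3: Compute exponent = -dE_J / (kB * T) = -(-3.302e-20) / (1.381e-23 * 874.7) = 2.733
Step 4: P(E1)/P(E2) = exp(2.733) = 15.38

15.38


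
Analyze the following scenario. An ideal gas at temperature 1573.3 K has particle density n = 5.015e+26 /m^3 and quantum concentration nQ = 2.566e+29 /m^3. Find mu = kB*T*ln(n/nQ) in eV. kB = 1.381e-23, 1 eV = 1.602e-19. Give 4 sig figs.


Step 1: n/nQ = 5.015e+26/2.566e+29 = 0.001954
Step 2: ln(n/nQ) = -6.238
Step 3: mu = kB*T*ln(n/nQ) = 2.173e-20*-6.238 = -1.355e-19 J
Step 4: Convert to eV: -1.355e-19/1.602e-19 = -0.846 eV

-0.846


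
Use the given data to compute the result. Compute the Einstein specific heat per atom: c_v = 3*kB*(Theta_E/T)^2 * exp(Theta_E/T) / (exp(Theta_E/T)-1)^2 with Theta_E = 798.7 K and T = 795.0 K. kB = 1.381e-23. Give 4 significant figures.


Step 1: x = Theta_E/T = 798.7/795.0 = 1.005
Step 2: x^2 = 1.009
Step 3: exp(x) = 2.731
Step 4: c_v = 3*1.381e-23*1.009*2.731/(2.731-1)^2 = 3.811e-23

3.811e-23


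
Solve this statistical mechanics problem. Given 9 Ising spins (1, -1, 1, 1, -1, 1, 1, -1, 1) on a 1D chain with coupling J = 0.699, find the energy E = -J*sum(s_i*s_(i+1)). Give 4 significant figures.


Step 1: Nearest-neighbor products: -1, -1, 1, -1, -1, 1, -1, -1
Step 2: Sum of products = -4
Step 3: E = -0.699 * -4 = 2.796

2.796


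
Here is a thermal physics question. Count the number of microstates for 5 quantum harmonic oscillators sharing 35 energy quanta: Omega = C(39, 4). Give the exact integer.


Step 1: Use binomial coefficient C(39, 4)
Step 2: Numerator = 39! / 35!
Step 3: Denominator = 4!
Step 4: Omega = 82251

82251


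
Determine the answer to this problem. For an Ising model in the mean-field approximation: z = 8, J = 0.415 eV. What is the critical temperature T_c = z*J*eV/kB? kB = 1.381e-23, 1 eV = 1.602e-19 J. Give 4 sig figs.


Step 1: z*J = 8*0.415 = 3.32 eV
Step 2: Convert to Joules: 3.32*1.602e-19 = 5.319e-19 J
Step 3: T_c = 5.319e-19 / 1.381e-23 = 3.851e+04 K

3.851e+04


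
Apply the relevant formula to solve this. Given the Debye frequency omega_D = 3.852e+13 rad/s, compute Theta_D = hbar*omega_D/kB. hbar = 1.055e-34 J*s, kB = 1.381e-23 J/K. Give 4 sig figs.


Step 1: hbar*omega_D = 1.055e-34 * 3.852e+13 = 4.064e-21 J
Step 2: Theta_D = 4.064e-21 / 1.381e-23
Step 3: Theta_D = 294.3 K

294.3


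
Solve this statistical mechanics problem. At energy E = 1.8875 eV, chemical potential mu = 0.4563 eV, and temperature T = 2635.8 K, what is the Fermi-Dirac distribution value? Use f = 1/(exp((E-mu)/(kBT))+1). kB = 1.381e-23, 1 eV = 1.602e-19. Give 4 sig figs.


Step 1: (E - mu) = 1.8875 - 0.4563 = 1.431 eV
Step 2: Convert: (E-mu)*eV = 2.293e-19 J
Step 3: x = (E-mu)*eV/(kB*T) = 6.299
Step 4: f = 1/(exp(6.299)+1) = 0.001835

0.001835


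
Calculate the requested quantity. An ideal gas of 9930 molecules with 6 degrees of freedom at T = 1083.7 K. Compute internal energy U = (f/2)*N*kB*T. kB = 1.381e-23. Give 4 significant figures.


Step 1: f/2 = 6/2 = 3.0
Step 2: N*kB*T = 9930*1.381e-23*1083.7 = 1.486e-16
Step 3: U = 3.0 * 1.486e-16 = 4.458e-16 J

4.458e-16


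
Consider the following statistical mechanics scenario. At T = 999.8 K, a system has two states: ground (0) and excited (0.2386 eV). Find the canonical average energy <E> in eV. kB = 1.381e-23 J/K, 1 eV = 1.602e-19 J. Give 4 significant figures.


Step 1: beta*E = 0.2386*1.602e-19/(1.381e-23*999.8) = 2.768
Step 2: exp(-beta*E) = 0.06276
Step 3: <E> = 0.2386*0.06276/(1+0.06276) = 0.01409 eV

0.01409


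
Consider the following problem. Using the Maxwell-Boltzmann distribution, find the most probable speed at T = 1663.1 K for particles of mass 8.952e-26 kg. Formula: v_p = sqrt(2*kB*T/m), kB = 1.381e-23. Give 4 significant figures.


Step 1: Numerator = 2*kB*T = 2*1.381e-23*1663.1 = 4.593e-20
Step 2: Ratio = 4.593e-20 / 8.952e-26 = 5.131e+05
Step 3: v_p = sqrt(5.131e+05) = 716.3 m/s

716.3


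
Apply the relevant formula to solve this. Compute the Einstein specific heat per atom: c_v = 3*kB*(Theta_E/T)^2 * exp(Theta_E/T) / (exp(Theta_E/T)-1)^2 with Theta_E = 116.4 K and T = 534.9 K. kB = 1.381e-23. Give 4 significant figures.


Step 1: x = Theta_E/T = 116.4/534.9 = 0.2176
Step 2: x^2 = 0.04735
Step 3: exp(x) = 1.243
Step 4: c_v = 3*1.381e-23*0.04735*1.243/(1.243-1)^2 = 4.127e-23

4.127e-23


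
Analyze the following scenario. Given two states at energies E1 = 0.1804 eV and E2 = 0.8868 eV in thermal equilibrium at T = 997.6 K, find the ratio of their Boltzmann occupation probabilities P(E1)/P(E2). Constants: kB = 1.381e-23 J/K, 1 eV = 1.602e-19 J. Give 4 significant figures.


Step 1: Compute energy difference dE = E1 - E2 = 0.1804 - 0.8868 = -0.7064 eV
Step 2: Convert to Joules: dE_J = -0.7064 * 1.602e-19 = -1.132e-19 J
Step 3: Compute exponent = -dE_J / (kB * T) = -(-1.132e-19) / (1.381e-23 * 997.6) = 8.214
Step 4: P(E1)/P(E2) = exp(8.214) = 3693

3693


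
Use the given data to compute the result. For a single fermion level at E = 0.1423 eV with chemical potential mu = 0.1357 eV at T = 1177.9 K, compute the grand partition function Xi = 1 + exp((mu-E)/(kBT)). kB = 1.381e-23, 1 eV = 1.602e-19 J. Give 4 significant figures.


Step 1: (mu - E) = 0.1357 - 0.1423 = -0.0066 eV
Step 2: x = (mu-E)*eV/(kB*T) = -0.0066*1.602e-19/(1.381e-23*1177.9) = -0.065
Step 3: exp(x) = 0.9371
Step 4: Xi = 1 + 0.9371 = 1.937

1.937


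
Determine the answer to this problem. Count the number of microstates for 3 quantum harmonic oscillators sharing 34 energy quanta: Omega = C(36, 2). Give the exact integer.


Step 1: Use binomial coefficient C(36, 2)
Step 2: Numerator = 36! / 34!
Step 3: Denominator = 2!
Step 4: Omega = 630

630


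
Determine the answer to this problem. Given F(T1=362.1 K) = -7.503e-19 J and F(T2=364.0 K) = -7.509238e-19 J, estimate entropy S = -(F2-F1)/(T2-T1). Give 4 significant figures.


Step 1: dF = F2 - F1 = -7.509238e-19 - (-7.503e-19) = -6.238e-22 J
Step 2: dT = T2 - T1 = 364.0 - 362.1 = 1.9 K
Step 3: S = -dF/dT = -(-6.238e-22)/1.9 = 3.283e-22 J/K

3.283e-22
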